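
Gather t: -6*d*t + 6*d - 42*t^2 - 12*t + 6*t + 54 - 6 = 6*d - 42*t^2 + t*(-6*d - 6) + 48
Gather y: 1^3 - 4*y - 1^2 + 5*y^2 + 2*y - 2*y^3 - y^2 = -2*y^3 + 4*y^2 - 2*y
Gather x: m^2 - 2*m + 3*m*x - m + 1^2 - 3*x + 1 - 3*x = m^2 - 3*m + x*(3*m - 6) + 2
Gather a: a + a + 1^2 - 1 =2*a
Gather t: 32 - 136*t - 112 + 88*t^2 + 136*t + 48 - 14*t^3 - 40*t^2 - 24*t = -14*t^3 + 48*t^2 - 24*t - 32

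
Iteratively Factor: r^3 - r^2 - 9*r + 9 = (r - 1)*(r^2 - 9) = (r - 3)*(r - 1)*(r + 3)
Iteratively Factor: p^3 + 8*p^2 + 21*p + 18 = (p + 3)*(p^2 + 5*p + 6) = (p + 3)^2*(p + 2)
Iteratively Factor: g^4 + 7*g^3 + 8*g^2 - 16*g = (g + 4)*(g^3 + 3*g^2 - 4*g) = g*(g + 4)*(g^2 + 3*g - 4) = g*(g + 4)^2*(g - 1)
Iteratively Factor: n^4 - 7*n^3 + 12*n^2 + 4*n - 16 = (n + 1)*(n^3 - 8*n^2 + 20*n - 16) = (n - 2)*(n + 1)*(n^2 - 6*n + 8) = (n - 2)^2*(n + 1)*(n - 4)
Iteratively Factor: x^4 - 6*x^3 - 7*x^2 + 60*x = (x)*(x^3 - 6*x^2 - 7*x + 60) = x*(x - 4)*(x^2 - 2*x - 15) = x*(x - 5)*(x - 4)*(x + 3)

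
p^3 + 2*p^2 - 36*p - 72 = (p - 6)*(p + 2)*(p + 6)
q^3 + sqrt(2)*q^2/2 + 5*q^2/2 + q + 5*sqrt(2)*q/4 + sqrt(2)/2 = (q + 1/2)*(q + 2)*(q + sqrt(2)/2)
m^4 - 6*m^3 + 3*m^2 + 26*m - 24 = (m - 4)*(m - 3)*(m - 1)*(m + 2)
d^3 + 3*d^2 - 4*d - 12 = (d - 2)*(d + 2)*(d + 3)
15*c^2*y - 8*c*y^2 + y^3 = y*(-5*c + y)*(-3*c + y)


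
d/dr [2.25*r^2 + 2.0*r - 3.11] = 4.5*r + 2.0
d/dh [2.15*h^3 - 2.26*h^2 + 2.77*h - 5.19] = 6.45*h^2 - 4.52*h + 2.77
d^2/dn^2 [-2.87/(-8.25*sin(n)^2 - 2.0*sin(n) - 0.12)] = (-781.3575*sin(n)^4 - 142.065*sin(n)^3 + 1171.92145*sin(n)^2 + 284.8188*sin(n) + 17.2774)/(8.25*sin(n)^2 + 2.0*sin(n) + 0.12)^3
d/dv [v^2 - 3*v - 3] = 2*v - 3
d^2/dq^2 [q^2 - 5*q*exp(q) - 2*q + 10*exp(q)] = -5*q*exp(q) + 2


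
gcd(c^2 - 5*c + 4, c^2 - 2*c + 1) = c - 1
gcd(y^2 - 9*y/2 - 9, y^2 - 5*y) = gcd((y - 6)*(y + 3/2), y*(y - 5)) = 1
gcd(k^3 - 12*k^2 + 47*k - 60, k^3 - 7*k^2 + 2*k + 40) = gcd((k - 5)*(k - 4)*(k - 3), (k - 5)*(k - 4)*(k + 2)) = k^2 - 9*k + 20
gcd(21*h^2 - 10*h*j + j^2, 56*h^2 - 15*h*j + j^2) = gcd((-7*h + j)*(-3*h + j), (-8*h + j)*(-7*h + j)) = 7*h - j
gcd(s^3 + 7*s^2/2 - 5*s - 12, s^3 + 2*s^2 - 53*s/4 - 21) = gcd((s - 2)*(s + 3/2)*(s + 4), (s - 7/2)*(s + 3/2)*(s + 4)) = s^2 + 11*s/2 + 6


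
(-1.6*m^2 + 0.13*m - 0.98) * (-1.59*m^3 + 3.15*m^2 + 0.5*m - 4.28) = 2.544*m^5 - 5.2467*m^4 + 1.1677*m^3 + 3.826*m^2 - 1.0464*m + 4.1944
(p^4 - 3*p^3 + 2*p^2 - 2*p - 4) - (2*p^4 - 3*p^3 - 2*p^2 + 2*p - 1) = -p^4 + 4*p^2 - 4*p - 3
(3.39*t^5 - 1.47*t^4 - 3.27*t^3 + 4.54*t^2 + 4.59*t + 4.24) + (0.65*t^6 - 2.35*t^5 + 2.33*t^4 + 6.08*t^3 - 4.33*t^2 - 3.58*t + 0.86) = 0.65*t^6 + 1.04*t^5 + 0.86*t^4 + 2.81*t^3 + 0.21*t^2 + 1.01*t + 5.1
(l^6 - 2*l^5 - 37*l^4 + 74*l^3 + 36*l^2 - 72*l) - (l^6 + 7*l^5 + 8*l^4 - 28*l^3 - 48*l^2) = -9*l^5 - 45*l^4 + 102*l^3 + 84*l^2 - 72*l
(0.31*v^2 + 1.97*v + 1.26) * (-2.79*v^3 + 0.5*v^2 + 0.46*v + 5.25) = -0.8649*v^5 - 5.3413*v^4 - 2.3878*v^3 + 3.1637*v^2 + 10.9221*v + 6.615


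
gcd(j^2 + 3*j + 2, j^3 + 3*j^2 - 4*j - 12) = j + 2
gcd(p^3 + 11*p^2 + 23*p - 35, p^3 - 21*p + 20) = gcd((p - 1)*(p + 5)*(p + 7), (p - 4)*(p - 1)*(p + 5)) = p^2 + 4*p - 5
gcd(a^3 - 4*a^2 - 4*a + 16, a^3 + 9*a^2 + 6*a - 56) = a - 2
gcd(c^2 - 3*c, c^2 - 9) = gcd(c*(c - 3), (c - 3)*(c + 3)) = c - 3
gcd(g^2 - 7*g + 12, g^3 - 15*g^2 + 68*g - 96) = g^2 - 7*g + 12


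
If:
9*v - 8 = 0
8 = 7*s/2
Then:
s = 16/7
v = 8/9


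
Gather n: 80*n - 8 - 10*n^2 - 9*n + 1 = -10*n^2 + 71*n - 7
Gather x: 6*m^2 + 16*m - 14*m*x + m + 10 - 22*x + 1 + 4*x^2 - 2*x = 6*m^2 + 17*m + 4*x^2 + x*(-14*m - 24) + 11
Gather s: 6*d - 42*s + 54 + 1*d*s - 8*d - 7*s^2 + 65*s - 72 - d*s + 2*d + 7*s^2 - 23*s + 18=0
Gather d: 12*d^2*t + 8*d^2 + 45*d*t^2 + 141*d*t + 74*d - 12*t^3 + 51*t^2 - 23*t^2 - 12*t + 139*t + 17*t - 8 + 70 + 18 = d^2*(12*t + 8) + d*(45*t^2 + 141*t + 74) - 12*t^3 + 28*t^2 + 144*t + 80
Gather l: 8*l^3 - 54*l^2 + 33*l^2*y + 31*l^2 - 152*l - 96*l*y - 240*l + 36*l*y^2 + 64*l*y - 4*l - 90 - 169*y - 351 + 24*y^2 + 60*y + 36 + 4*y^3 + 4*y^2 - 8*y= 8*l^3 + l^2*(33*y - 23) + l*(36*y^2 - 32*y - 396) + 4*y^3 + 28*y^2 - 117*y - 405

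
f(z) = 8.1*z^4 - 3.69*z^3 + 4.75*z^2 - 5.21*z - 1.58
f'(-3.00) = -1008.14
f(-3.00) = 812.53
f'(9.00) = 22803.22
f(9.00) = 50790.37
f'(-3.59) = -1681.08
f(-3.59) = 1594.51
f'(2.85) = 681.98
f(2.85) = 471.13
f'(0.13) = -4.09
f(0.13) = -2.18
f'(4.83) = 3433.21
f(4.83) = 4076.61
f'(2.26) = 333.72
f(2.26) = 179.62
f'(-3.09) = -1096.18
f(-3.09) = 907.19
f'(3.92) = 1813.58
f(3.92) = 1741.34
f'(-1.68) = -206.04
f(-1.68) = 102.60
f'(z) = 32.4*z^3 - 11.07*z^2 + 9.5*z - 5.21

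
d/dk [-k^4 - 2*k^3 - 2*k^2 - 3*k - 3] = -4*k^3 - 6*k^2 - 4*k - 3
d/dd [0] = 0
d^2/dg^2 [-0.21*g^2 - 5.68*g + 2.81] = -0.420000000000000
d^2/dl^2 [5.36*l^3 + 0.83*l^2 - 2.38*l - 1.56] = 32.16*l + 1.66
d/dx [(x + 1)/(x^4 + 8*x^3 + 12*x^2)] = (x*(x^2 + 8*x + 12) - 4*(x + 1)*(x^2 + 6*x + 6))/(x^3*(x^2 + 8*x + 12)^2)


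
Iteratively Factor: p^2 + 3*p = (p + 3)*(p)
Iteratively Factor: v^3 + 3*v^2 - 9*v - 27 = (v + 3)*(v^2 - 9) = (v + 3)^2*(v - 3)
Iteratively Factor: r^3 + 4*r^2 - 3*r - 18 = (r + 3)*(r^2 + r - 6) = (r - 2)*(r + 3)*(r + 3)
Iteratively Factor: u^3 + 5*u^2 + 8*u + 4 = (u + 1)*(u^2 + 4*u + 4) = (u + 1)*(u + 2)*(u + 2)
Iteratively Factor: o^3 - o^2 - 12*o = (o - 4)*(o^2 + 3*o) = o*(o - 4)*(o + 3)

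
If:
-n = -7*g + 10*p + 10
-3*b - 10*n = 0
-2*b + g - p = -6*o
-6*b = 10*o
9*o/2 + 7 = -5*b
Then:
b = -70/23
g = -4171/69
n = 21/23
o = 42/23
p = -2995/69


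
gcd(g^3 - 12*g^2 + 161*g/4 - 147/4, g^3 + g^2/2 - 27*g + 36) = g - 3/2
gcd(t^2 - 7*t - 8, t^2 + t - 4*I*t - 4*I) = t + 1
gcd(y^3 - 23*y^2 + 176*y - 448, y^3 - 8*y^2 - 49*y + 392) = y^2 - 15*y + 56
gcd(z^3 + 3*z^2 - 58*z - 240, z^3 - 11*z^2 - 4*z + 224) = z - 8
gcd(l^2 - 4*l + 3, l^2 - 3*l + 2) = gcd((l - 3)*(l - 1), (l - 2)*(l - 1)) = l - 1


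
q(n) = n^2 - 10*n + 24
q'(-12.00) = -34.00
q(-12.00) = 288.00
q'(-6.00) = -22.00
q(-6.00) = 120.00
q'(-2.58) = -15.16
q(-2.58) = 56.46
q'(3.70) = -2.60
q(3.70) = 0.69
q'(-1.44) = -12.88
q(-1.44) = 40.47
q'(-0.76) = -11.52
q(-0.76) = 32.18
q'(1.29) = -7.42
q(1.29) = 12.76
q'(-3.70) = -17.40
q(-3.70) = 74.69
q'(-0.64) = -11.28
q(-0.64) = 30.81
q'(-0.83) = -11.66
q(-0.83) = 32.99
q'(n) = 2*n - 10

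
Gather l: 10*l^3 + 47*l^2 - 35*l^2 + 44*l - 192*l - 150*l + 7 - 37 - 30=10*l^3 + 12*l^2 - 298*l - 60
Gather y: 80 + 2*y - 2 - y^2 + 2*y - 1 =-y^2 + 4*y + 77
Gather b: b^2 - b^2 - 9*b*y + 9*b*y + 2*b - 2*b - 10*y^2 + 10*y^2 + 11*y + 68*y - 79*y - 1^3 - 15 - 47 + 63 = 0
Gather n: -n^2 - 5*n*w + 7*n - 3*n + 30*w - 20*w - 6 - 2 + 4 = -n^2 + n*(4 - 5*w) + 10*w - 4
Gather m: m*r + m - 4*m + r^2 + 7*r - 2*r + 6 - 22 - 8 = m*(r - 3) + r^2 + 5*r - 24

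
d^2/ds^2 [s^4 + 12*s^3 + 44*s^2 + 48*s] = 12*s^2 + 72*s + 88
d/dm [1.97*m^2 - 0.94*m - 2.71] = 3.94*m - 0.94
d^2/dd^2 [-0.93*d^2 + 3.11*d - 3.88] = -1.86000000000000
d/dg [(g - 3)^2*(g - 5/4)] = (g - 3)*(6*g - 11)/2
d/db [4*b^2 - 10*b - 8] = 8*b - 10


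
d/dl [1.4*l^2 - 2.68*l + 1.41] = 2.8*l - 2.68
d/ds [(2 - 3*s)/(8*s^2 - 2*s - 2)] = (12*s^2 - 16*s + 5)/(2*(16*s^4 - 8*s^3 - 7*s^2 + 2*s + 1))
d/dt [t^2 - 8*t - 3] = 2*t - 8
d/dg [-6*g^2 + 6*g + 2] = 6 - 12*g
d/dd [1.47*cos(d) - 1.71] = -1.47*sin(d)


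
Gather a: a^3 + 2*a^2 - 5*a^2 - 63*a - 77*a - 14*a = a^3 - 3*a^2 - 154*a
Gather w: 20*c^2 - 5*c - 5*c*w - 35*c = 20*c^2 - 5*c*w - 40*c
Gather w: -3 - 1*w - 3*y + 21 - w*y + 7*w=w*(6 - y) - 3*y + 18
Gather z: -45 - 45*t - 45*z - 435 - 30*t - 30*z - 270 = -75*t - 75*z - 750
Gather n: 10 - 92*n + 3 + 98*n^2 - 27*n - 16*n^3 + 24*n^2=-16*n^3 + 122*n^2 - 119*n + 13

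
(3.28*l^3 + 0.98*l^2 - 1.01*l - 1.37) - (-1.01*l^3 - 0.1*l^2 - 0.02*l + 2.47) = 4.29*l^3 + 1.08*l^2 - 0.99*l - 3.84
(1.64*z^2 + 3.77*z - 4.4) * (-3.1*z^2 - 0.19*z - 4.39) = -5.084*z^4 - 11.9986*z^3 + 5.7241*z^2 - 15.7143*z + 19.316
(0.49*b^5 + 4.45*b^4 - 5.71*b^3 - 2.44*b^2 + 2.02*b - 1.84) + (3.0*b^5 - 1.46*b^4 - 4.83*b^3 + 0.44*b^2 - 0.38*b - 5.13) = 3.49*b^5 + 2.99*b^4 - 10.54*b^3 - 2.0*b^2 + 1.64*b - 6.97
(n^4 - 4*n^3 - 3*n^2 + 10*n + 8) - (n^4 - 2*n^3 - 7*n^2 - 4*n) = -2*n^3 + 4*n^2 + 14*n + 8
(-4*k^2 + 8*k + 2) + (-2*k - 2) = -4*k^2 + 6*k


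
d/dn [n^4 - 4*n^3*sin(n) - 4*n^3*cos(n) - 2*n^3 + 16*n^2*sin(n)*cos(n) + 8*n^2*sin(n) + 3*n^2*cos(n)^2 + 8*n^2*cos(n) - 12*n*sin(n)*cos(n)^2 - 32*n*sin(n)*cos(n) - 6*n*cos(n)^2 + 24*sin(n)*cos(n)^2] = -4*sqrt(2)*n^3*cos(n + pi/4) + 4*n^3 - 20*n^2*sin(n) - 3*n^2*sin(2*n) - 4*n^2*cos(n) + 16*n^2*cos(2*n) - 6*n^2 + 16*n*sin(n) + 22*n*sin(2*n) + 13*n*cos(n) - 29*n*cos(2*n) - 9*n*cos(3*n) + 3*n - 3*sin(n) - 16*sin(2*n) - 3*sin(3*n) + 6*cos(n) - 3*cos(2*n) + 18*cos(3*n) - 3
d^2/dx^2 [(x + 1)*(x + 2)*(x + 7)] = 6*x + 20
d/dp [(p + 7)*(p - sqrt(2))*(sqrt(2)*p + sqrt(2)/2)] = 3*sqrt(2)*p^2 - 4*p + 15*sqrt(2)*p - 15 + 7*sqrt(2)/2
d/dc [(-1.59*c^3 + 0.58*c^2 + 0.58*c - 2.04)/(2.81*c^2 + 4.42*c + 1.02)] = (-4.4679*c^4 - 14.0556*c^3 - 3.9316*c^2 + 12.648*c + 9.6084)/(7.8961*c^4 + 24.8404*c^3 + 25.2688*c^2 + 9.0168*c + 1.0404)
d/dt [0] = 0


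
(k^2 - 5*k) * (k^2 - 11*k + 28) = k^4 - 16*k^3 + 83*k^2 - 140*k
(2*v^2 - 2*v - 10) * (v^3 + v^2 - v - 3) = 2*v^5 - 14*v^3 - 14*v^2 + 16*v + 30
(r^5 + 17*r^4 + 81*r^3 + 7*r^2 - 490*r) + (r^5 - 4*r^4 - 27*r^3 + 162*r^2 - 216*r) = 2*r^5 + 13*r^4 + 54*r^3 + 169*r^2 - 706*r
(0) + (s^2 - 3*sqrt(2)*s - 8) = s^2 - 3*sqrt(2)*s - 8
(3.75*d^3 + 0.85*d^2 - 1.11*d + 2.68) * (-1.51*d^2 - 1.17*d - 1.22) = -5.6625*d^5 - 5.671*d^4 - 3.8934*d^3 - 3.7851*d^2 - 1.7814*d - 3.2696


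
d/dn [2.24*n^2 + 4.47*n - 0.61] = 4.48*n + 4.47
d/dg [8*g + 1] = 8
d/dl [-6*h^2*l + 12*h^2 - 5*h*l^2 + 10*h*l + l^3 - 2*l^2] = -6*h^2 - 10*h*l + 10*h + 3*l^2 - 4*l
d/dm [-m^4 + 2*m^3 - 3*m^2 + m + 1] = -4*m^3 + 6*m^2 - 6*m + 1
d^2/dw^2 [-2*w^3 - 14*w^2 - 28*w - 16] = -12*w - 28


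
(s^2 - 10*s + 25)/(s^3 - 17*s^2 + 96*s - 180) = (s - 5)/(s^2 - 12*s + 36)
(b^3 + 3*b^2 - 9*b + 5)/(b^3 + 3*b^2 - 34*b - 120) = (b^2 - 2*b + 1)/(b^2 - 2*b - 24)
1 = 1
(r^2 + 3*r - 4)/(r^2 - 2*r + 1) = (r + 4)/(r - 1)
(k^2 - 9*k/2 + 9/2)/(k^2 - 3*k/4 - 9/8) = 4*(k - 3)/(4*k + 3)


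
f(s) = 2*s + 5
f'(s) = 2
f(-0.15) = 4.70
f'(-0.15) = 2.00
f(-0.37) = 4.26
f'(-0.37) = 2.00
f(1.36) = 7.72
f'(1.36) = 2.00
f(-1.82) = 1.36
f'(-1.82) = 2.00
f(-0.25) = 4.50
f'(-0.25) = 2.00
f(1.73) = 8.46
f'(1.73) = 2.00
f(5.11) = 15.22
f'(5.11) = 2.00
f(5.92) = 16.84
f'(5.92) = 2.00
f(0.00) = 5.00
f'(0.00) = 2.00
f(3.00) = 11.00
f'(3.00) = 2.00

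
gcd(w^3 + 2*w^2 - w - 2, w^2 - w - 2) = w + 1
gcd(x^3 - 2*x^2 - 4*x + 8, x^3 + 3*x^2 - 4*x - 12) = x^2 - 4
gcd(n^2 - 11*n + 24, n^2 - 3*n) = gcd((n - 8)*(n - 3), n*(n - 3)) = n - 3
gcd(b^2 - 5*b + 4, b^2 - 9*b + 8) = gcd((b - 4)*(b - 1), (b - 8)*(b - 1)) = b - 1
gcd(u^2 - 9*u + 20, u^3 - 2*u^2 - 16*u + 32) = u - 4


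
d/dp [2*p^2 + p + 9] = 4*p + 1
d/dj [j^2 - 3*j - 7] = 2*j - 3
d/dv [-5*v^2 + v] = 1 - 10*v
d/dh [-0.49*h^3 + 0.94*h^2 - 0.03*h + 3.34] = -1.47*h^2 + 1.88*h - 0.03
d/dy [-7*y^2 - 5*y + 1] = -14*y - 5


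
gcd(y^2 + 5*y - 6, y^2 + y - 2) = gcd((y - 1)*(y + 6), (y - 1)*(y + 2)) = y - 1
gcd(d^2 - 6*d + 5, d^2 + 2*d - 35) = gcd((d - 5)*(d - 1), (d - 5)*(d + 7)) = d - 5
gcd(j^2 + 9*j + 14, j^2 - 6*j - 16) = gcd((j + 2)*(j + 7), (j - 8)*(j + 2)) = j + 2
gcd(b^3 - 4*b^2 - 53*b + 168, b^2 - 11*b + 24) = b^2 - 11*b + 24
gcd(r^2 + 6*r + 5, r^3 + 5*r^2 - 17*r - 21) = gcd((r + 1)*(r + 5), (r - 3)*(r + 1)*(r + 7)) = r + 1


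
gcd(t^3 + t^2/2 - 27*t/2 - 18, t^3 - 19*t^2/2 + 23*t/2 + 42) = t^2 - 5*t/2 - 6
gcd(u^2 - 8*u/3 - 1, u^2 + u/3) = u + 1/3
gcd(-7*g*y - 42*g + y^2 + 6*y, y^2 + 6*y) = y + 6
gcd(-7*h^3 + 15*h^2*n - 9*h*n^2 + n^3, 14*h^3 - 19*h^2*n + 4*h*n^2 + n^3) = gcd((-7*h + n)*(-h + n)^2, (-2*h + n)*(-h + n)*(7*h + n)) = h - n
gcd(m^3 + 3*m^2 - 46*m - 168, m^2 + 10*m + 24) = m^2 + 10*m + 24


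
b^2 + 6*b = b*(b + 6)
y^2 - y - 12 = (y - 4)*(y + 3)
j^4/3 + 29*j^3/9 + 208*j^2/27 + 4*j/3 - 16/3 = (j/3 + 1)*(j - 2/3)*(j + 4/3)*(j + 6)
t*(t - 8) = t^2 - 8*t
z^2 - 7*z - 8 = (z - 8)*(z + 1)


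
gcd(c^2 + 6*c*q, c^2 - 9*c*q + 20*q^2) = 1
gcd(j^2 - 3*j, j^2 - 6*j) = j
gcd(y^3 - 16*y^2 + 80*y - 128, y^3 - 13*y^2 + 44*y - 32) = y^2 - 12*y + 32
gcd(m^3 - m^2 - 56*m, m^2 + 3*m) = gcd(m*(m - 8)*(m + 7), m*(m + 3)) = m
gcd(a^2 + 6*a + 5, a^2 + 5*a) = a + 5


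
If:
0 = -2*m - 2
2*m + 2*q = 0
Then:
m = -1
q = 1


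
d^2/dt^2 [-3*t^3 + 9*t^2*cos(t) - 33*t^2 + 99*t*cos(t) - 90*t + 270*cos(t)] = -9*t^2*cos(t) - 36*t*sin(t) - 99*t*cos(t) - 18*t - 198*sin(t) - 252*cos(t) - 66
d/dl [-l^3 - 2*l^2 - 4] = l*(-3*l - 4)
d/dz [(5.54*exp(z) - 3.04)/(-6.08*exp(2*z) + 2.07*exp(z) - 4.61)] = (33.6832*exp(2*z) - 36.9664*exp(z) - 19.2466)*exp(z)/(36.9664*exp(4*z) - 25.1712*exp(3*z) + 60.3425*exp(2*z) - 19.0854*exp(z) + 21.2521)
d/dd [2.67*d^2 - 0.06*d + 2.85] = 5.34*d - 0.06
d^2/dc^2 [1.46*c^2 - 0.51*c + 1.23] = 2.92000000000000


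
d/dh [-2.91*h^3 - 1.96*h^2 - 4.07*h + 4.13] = -8.73*h^2 - 3.92*h - 4.07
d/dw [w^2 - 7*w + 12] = 2*w - 7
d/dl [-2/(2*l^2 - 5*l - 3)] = 2*(4*l - 5)/(-2*l^2 + 5*l + 3)^2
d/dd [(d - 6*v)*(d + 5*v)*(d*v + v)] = v*(3*d^2 - 2*d*v + 2*d - 30*v^2 - v)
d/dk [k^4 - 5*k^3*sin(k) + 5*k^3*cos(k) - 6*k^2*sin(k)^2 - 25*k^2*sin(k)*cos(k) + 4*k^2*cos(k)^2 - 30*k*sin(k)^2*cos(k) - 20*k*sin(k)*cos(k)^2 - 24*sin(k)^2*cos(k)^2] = -5*sqrt(2)*k^3*sin(k + pi/4) + 4*k^3 - 10*k^2*sin(2*k) - 25*k^2*cos(2*k) + 15*sqrt(2)*k^2*cos(k + pi/4) + 15*k*sin(k)/2 - 25*k*sin(2*k) - 45*k*sin(3*k)/2 - 5*k*cos(k) + 10*k*cos(2*k) - 15*k*cos(3*k) - 2*k - 5*sin(k) - 5*sin(3*k) - 12*sin(4*k) - 15*cos(k)/2 + 15*cos(3*k)/2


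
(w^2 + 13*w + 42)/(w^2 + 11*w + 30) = (w + 7)/(w + 5)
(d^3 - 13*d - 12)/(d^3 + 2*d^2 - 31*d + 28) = (d^2 + 4*d + 3)/(d^2 + 6*d - 7)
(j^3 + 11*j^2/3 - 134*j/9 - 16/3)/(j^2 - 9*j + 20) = (9*j^3 + 33*j^2 - 134*j - 48)/(9*(j^2 - 9*j + 20))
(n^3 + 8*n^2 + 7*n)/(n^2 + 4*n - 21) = n*(n + 1)/(n - 3)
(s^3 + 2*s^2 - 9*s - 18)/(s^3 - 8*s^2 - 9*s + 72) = (s + 2)/(s - 8)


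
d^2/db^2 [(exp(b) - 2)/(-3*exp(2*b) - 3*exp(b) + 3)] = (-exp(4*b) + 9*exp(3*b) + 9*exp(b) + 1)*exp(b)/(3*(exp(6*b) + 3*exp(5*b) - 5*exp(3*b) + 3*exp(b) - 1))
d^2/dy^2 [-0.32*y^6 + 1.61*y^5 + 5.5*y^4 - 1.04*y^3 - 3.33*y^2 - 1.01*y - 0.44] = -9.6*y^4 + 32.2*y^3 + 66.0*y^2 - 6.24*y - 6.66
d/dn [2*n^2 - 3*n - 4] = 4*n - 3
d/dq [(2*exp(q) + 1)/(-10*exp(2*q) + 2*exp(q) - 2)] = (10*exp(2*q) + 10*exp(q) - 3)*exp(q)/(2*(25*exp(4*q) - 10*exp(3*q) + 11*exp(2*q) - 2*exp(q) + 1))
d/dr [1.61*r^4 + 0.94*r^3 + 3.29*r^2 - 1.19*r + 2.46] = 6.44*r^3 + 2.82*r^2 + 6.58*r - 1.19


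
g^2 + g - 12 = (g - 3)*(g + 4)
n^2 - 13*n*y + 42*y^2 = (n - 7*y)*(n - 6*y)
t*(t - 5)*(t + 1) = t^3 - 4*t^2 - 5*t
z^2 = z^2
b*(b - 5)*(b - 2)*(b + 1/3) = b^4 - 20*b^3/3 + 23*b^2/3 + 10*b/3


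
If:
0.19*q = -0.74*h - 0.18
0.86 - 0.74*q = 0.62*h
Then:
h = -0.69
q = 1.74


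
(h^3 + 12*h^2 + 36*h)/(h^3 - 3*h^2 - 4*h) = (h^2 + 12*h + 36)/(h^2 - 3*h - 4)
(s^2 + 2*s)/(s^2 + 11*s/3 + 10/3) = 3*s/(3*s + 5)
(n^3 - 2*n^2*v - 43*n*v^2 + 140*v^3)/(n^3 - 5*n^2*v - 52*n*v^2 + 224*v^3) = (-n + 5*v)/(-n + 8*v)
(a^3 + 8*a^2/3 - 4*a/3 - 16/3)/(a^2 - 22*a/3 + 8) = (a^2 + 4*a + 4)/(a - 6)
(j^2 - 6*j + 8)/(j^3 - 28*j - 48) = (-j^2 + 6*j - 8)/(-j^3 + 28*j + 48)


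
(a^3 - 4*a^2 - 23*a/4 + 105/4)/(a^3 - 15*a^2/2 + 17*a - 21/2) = (a + 5/2)/(a - 1)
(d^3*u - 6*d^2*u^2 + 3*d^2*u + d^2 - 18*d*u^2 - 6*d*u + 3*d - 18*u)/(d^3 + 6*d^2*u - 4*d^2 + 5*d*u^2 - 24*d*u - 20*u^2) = (d^3*u - 6*d^2*u^2 + 3*d^2*u + d^2 - 18*d*u^2 - 6*d*u + 3*d - 18*u)/(d^3 + 6*d^2*u - 4*d^2 + 5*d*u^2 - 24*d*u - 20*u^2)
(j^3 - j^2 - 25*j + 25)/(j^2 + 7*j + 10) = (j^2 - 6*j + 5)/(j + 2)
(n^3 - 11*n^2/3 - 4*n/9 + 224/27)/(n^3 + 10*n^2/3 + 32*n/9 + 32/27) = (9*n^2 - 45*n + 56)/(9*n^2 + 18*n + 8)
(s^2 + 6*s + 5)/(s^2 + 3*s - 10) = (s + 1)/(s - 2)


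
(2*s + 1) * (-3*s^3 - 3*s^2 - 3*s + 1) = -6*s^4 - 9*s^3 - 9*s^2 - s + 1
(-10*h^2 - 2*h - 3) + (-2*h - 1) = -10*h^2 - 4*h - 4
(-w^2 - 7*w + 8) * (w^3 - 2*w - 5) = -w^5 - 7*w^4 + 10*w^3 + 19*w^2 + 19*w - 40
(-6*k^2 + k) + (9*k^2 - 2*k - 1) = 3*k^2 - k - 1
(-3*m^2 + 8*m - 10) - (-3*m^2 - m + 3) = 9*m - 13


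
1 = 1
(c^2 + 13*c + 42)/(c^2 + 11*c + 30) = (c + 7)/(c + 5)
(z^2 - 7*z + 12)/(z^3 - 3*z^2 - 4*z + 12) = (z - 4)/(z^2 - 4)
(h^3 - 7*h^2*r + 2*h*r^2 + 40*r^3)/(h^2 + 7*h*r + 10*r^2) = (h^2 - 9*h*r + 20*r^2)/(h + 5*r)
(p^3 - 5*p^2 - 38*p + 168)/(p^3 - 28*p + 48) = (p - 7)/(p - 2)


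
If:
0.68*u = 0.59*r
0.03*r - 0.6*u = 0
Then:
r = 0.00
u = 0.00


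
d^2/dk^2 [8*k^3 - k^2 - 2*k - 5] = 48*k - 2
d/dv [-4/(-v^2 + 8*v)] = 8*(4 - v)/(v^2*(v - 8)^2)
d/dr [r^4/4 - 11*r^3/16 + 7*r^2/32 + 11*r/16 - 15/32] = r^3 - 33*r^2/16 + 7*r/16 + 11/16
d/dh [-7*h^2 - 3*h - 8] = -14*h - 3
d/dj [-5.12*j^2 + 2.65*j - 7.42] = 2.65 - 10.24*j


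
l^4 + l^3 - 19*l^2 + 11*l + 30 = (l - 3)*(l - 2)*(l + 1)*(l + 5)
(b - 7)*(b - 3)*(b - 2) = b^3 - 12*b^2 + 41*b - 42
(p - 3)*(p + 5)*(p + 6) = p^3 + 8*p^2 - 3*p - 90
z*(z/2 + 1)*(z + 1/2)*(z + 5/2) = z^4/2 + 5*z^3/2 + 29*z^2/8 + 5*z/4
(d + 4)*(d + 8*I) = d^2 + 4*d + 8*I*d + 32*I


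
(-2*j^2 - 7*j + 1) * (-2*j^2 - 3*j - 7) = 4*j^4 + 20*j^3 + 33*j^2 + 46*j - 7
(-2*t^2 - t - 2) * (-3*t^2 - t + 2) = 6*t^4 + 5*t^3 + 3*t^2 - 4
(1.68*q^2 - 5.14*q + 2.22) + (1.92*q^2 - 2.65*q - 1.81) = 3.6*q^2 - 7.79*q + 0.41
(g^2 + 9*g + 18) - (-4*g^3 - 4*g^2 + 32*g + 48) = 4*g^3 + 5*g^2 - 23*g - 30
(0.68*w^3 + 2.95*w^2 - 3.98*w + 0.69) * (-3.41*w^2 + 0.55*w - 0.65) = -2.3188*w^5 - 9.6855*w^4 + 14.7523*w^3 - 6.4594*w^2 + 2.9665*w - 0.4485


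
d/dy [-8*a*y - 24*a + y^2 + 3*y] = -8*a + 2*y + 3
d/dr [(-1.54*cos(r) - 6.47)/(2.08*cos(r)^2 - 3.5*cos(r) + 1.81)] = (-3.2032*cos(r)^2 - 26.9152*cos(r) + 25.4324)*sin(r)/(4.3264*cos(r)^4 - 14.56*cos(r)^3 + 19.7796*cos(r)^2 - 12.67*cos(r) + 3.2761)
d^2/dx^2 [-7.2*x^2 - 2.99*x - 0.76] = -14.4000000000000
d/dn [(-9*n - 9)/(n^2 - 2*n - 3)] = 9/(n^2 - 6*n + 9)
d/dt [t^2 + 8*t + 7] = 2*t + 8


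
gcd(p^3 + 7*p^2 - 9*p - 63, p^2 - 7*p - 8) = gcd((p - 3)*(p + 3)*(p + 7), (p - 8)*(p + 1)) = 1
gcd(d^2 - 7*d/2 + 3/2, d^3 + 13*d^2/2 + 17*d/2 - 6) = d - 1/2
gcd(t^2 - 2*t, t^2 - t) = t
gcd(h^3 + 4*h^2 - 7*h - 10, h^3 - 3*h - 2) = h^2 - h - 2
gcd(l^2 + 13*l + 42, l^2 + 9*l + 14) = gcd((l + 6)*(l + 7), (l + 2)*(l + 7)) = l + 7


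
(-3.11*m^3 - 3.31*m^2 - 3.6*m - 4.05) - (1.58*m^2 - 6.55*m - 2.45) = -3.11*m^3 - 4.89*m^2 + 2.95*m - 1.6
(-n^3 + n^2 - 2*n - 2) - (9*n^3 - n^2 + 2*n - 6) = -10*n^3 + 2*n^2 - 4*n + 4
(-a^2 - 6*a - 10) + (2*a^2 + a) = a^2 - 5*a - 10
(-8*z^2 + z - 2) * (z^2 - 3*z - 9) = -8*z^4 + 25*z^3 + 67*z^2 - 3*z + 18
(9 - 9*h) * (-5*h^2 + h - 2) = 45*h^3 - 54*h^2 + 27*h - 18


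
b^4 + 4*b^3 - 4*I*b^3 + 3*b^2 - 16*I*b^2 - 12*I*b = b*(b + 1)*(b + 3)*(b - 4*I)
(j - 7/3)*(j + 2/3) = j^2 - 5*j/3 - 14/9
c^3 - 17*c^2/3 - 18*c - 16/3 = (c - 8)*(c + 1/3)*(c + 2)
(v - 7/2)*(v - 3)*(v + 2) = v^3 - 9*v^2/2 - 5*v/2 + 21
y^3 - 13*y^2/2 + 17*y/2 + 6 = (y - 4)*(y - 3)*(y + 1/2)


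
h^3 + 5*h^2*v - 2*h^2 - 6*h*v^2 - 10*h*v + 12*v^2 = (h - 2)*(h - v)*(h + 6*v)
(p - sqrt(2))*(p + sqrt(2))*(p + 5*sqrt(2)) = p^3 + 5*sqrt(2)*p^2 - 2*p - 10*sqrt(2)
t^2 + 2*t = t*(t + 2)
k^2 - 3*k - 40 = (k - 8)*(k + 5)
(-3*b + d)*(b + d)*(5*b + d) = -15*b^3 - 13*b^2*d + 3*b*d^2 + d^3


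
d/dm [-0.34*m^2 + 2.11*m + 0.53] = 2.11 - 0.68*m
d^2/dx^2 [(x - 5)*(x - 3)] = 2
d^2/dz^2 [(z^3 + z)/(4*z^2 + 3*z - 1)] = 2*(29*z^3 - 9*z^2 + 15*z + 3)/(64*z^6 + 144*z^5 + 60*z^4 - 45*z^3 - 15*z^2 + 9*z - 1)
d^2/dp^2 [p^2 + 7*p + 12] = 2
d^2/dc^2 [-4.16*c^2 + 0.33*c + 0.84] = -8.32000000000000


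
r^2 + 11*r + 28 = (r + 4)*(r + 7)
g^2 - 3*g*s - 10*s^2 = (g - 5*s)*(g + 2*s)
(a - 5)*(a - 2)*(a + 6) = a^3 - a^2 - 32*a + 60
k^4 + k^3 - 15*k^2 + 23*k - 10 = (k - 2)*(k - 1)^2*(k + 5)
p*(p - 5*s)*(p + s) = p^3 - 4*p^2*s - 5*p*s^2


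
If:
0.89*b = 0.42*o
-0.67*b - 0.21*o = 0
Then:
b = 0.00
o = 0.00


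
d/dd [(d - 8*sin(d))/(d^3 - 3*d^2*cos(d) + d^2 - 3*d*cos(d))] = (-3*d^3*sin(d) - 8*d^3*cos(d) - 2*d^3 + 21*d^2*sin(d) - 5*d^2*cos(d) + 23*d^2 + 16*d*sin(d) - 24*d*sin(2*d) + 24*d - 12*sin(2*d))/(d^2*(d + 1)^2*(d - 3*cos(d))^2)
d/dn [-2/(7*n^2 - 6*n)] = 4*(7*n - 3)/(n^2*(7*n - 6)^2)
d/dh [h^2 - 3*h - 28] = 2*h - 3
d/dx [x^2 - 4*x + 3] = 2*x - 4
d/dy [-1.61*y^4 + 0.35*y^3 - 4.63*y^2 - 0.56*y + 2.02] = -6.44*y^3 + 1.05*y^2 - 9.26*y - 0.56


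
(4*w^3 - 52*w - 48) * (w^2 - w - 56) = 4*w^5 - 4*w^4 - 276*w^3 + 4*w^2 + 2960*w + 2688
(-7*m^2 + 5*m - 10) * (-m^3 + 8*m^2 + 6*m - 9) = 7*m^5 - 61*m^4 + 8*m^3 + 13*m^2 - 105*m + 90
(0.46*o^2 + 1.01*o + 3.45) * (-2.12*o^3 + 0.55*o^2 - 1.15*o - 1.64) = -0.9752*o^5 - 1.8882*o^4 - 7.2875*o^3 - 0.0183999999999997*o^2 - 5.6239*o - 5.658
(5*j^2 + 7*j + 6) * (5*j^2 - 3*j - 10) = 25*j^4 + 20*j^3 - 41*j^2 - 88*j - 60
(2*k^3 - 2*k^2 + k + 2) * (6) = 12*k^3 - 12*k^2 + 6*k + 12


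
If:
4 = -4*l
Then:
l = -1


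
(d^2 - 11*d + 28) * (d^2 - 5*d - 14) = d^4 - 16*d^3 + 69*d^2 + 14*d - 392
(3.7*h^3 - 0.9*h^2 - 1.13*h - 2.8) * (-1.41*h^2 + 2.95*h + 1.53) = -5.217*h^5 + 12.184*h^4 + 4.5993*h^3 - 0.7625*h^2 - 9.9889*h - 4.284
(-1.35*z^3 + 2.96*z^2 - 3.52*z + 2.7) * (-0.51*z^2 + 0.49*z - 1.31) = 0.6885*z^5 - 2.1711*z^4 + 5.0141*z^3 - 6.9794*z^2 + 5.9342*z - 3.537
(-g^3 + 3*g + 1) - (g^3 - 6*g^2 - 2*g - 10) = -2*g^3 + 6*g^2 + 5*g + 11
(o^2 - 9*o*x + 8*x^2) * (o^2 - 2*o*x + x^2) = o^4 - 11*o^3*x + 27*o^2*x^2 - 25*o*x^3 + 8*x^4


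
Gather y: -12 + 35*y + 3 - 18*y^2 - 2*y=-18*y^2 + 33*y - 9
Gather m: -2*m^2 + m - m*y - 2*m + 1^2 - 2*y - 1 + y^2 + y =-2*m^2 + m*(-y - 1) + y^2 - y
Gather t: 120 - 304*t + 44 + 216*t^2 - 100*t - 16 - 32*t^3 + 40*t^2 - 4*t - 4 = -32*t^3 + 256*t^2 - 408*t + 144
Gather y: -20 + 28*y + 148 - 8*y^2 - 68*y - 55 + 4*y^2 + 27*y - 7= -4*y^2 - 13*y + 66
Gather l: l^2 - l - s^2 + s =l^2 - l - s^2 + s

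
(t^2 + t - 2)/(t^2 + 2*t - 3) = (t + 2)/(t + 3)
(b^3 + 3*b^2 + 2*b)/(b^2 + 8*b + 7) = b*(b + 2)/(b + 7)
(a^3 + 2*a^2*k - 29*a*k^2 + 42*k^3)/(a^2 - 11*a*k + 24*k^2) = (a^2 + 5*a*k - 14*k^2)/(a - 8*k)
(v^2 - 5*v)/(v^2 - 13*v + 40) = v/(v - 8)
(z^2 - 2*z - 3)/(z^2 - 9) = (z + 1)/(z + 3)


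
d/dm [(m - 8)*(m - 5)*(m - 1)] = 3*m^2 - 28*m + 53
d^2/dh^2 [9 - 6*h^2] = -12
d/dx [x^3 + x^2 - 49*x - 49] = 3*x^2 + 2*x - 49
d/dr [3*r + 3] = 3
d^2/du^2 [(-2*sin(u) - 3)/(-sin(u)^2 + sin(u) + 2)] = (-2*sin(u)^4 - 12*sin(u)^3 + sin(u)^2 - 6*sin(u) + 10)/((sin(u) - 2)^3*(sin(u) + 1)^2)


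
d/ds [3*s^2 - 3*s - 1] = 6*s - 3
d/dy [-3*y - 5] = -3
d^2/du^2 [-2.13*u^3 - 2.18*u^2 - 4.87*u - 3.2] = -12.78*u - 4.36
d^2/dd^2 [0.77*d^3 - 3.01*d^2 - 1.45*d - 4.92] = 4.62*d - 6.02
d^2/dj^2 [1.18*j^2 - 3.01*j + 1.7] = 2.36000000000000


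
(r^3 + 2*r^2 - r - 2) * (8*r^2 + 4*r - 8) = 8*r^5 + 20*r^4 - 8*r^3 - 36*r^2 + 16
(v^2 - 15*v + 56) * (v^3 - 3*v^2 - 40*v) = v^5 - 18*v^4 + 61*v^3 + 432*v^2 - 2240*v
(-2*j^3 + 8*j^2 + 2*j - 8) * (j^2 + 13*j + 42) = -2*j^5 - 18*j^4 + 22*j^3 + 354*j^2 - 20*j - 336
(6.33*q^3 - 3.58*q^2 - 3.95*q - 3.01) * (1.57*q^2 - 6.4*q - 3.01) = 9.9381*q^5 - 46.1326*q^4 - 2.3428*q^3 + 31.3301*q^2 + 31.1535*q + 9.0601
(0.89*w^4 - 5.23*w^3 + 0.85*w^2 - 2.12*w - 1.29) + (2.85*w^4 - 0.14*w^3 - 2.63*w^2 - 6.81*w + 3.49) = 3.74*w^4 - 5.37*w^3 - 1.78*w^2 - 8.93*w + 2.2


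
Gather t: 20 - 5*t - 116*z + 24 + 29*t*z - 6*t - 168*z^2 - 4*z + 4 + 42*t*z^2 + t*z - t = t*(42*z^2 + 30*z - 12) - 168*z^2 - 120*z + 48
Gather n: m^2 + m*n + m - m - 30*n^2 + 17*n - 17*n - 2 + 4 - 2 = m^2 + m*n - 30*n^2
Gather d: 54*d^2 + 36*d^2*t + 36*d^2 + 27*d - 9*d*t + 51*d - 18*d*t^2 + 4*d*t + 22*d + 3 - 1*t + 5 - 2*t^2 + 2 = d^2*(36*t + 90) + d*(-18*t^2 - 5*t + 100) - 2*t^2 - t + 10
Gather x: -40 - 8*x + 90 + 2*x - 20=30 - 6*x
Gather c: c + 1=c + 1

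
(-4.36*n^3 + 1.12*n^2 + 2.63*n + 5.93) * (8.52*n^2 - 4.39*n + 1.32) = -37.1472*n^5 + 28.6828*n^4 + 11.7356*n^3 + 40.4563*n^2 - 22.5611*n + 7.8276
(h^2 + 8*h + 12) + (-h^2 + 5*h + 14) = 13*h + 26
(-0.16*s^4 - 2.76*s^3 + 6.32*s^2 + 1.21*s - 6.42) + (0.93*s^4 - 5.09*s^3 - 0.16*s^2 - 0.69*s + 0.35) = 0.77*s^4 - 7.85*s^3 + 6.16*s^2 + 0.52*s - 6.07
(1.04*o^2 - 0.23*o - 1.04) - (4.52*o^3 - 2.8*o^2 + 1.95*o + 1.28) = -4.52*o^3 + 3.84*o^2 - 2.18*o - 2.32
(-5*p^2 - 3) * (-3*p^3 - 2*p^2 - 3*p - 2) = 15*p^5 + 10*p^4 + 24*p^3 + 16*p^2 + 9*p + 6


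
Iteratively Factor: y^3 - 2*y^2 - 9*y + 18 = (y - 3)*(y^2 + y - 6) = (y - 3)*(y - 2)*(y + 3)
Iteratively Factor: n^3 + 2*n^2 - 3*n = (n - 1)*(n^2 + 3*n) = n*(n - 1)*(n + 3)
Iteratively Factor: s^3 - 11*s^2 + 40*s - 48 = (s - 4)*(s^2 - 7*s + 12) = (s - 4)*(s - 3)*(s - 4)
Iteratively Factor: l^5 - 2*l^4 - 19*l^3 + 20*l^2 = (l - 1)*(l^4 - l^3 - 20*l^2) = l*(l - 1)*(l^3 - l^2 - 20*l) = l*(l - 1)*(l + 4)*(l^2 - 5*l) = l*(l - 5)*(l - 1)*(l + 4)*(l)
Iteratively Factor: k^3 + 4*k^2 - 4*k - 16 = (k - 2)*(k^2 + 6*k + 8) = (k - 2)*(k + 2)*(k + 4)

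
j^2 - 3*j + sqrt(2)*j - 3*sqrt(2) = (j - 3)*(j + sqrt(2))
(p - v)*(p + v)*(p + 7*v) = p^3 + 7*p^2*v - p*v^2 - 7*v^3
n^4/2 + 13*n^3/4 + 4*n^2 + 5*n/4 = n*(n/2 + 1/2)*(n + 1/2)*(n + 5)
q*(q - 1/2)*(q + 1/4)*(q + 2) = q^4 + 7*q^3/4 - 5*q^2/8 - q/4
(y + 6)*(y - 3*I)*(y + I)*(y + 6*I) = y^4 + 6*y^3 + 4*I*y^3 + 15*y^2 + 24*I*y^2 + 90*y + 18*I*y + 108*I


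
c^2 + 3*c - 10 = (c - 2)*(c + 5)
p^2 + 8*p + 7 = (p + 1)*(p + 7)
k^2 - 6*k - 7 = (k - 7)*(k + 1)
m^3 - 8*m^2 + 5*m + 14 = (m - 7)*(m - 2)*(m + 1)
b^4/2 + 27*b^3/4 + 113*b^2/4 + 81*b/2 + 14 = (b/2 + 1)*(b + 1/2)*(b + 4)*(b + 7)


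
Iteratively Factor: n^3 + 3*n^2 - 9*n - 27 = (n + 3)*(n^2 - 9) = (n - 3)*(n + 3)*(n + 3)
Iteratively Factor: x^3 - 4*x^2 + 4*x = (x - 2)*(x^2 - 2*x) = (x - 2)^2*(x)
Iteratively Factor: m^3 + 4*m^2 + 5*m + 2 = (m + 1)*(m^2 + 3*m + 2) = (m + 1)*(m + 2)*(m + 1)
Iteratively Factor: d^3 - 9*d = (d + 3)*(d^2 - 3*d) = d*(d + 3)*(d - 3)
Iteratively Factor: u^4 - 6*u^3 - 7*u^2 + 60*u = (u - 5)*(u^3 - u^2 - 12*u) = u*(u - 5)*(u^2 - u - 12) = u*(u - 5)*(u + 3)*(u - 4)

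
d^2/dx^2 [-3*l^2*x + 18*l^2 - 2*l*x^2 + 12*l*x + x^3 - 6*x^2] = -4*l + 6*x - 12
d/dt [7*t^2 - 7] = 14*t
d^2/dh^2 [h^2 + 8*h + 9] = 2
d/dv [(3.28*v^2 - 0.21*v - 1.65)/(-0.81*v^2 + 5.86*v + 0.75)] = (19.0507*v^2 + 2.247*v + 9.5115)/(0.6561*v^4 - 9.4932*v^3 + 33.1246*v^2 + 8.79*v + 0.5625)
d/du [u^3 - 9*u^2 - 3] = 3*u*(u - 6)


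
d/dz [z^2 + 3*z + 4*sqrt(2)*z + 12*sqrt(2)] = 2*z + 3 + 4*sqrt(2)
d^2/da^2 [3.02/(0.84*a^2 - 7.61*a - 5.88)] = (4.261824*a^2 - 38.610096*a - 3.02*(1.68*a - 7.61)*(3.36*a - 15.22) - 29.832768)/(-0.84*a^2 + 7.61*a + 5.88)^3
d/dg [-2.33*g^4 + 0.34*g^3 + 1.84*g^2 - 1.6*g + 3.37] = -9.32*g^3 + 1.02*g^2 + 3.68*g - 1.6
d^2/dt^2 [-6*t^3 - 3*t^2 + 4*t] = -36*t - 6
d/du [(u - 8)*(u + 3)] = 2*u - 5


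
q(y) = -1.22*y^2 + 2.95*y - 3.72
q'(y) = 2.95 - 2.44*y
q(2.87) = -5.30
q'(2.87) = -4.05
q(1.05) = -1.97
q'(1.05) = 0.39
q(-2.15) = -15.70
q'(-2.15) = 8.20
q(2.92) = -5.51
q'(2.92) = -4.17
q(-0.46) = -5.34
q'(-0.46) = 4.07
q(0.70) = -2.25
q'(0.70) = 1.24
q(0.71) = -2.24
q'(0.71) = 1.22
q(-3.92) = -34.03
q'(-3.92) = 12.51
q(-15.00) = -322.47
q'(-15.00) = 39.55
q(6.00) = -29.94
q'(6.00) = -11.69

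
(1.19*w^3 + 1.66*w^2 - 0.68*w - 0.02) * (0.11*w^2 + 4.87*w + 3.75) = 0.1309*w^5 + 5.9779*w^4 + 12.4719*w^3 + 2.9112*w^2 - 2.6474*w - 0.075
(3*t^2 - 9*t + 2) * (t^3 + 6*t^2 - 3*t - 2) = 3*t^5 + 9*t^4 - 61*t^3 + 33*t^2 + 12*t - 4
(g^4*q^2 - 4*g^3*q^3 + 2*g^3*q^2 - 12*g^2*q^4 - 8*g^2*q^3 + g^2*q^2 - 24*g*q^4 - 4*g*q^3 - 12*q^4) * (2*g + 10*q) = 2*g^5*q^2 + 2*g^4*q^3 + 4*g^4*q^2 - 64*g^3*q^4 + 4*g^3*q^3 + 2*g^3*q^2 - 120*g^2*q^5 - 128*g^2*q^4 + 2*g^2*q^3 - 240*g*q^5 - 64*g*q^4 - 120*q^5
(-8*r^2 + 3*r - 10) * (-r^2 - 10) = 8*r^4 - 3*r^3 + 90*r^2 - 30*r + 100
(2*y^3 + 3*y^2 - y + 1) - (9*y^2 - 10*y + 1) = 2*y^3 - 6*y^2 + 9*y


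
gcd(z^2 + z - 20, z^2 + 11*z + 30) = z + 5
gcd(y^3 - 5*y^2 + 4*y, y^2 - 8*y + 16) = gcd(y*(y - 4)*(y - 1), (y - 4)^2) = y - 4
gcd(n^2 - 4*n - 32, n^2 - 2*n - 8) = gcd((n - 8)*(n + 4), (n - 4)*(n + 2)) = 1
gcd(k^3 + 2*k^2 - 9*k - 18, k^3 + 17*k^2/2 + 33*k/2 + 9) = 1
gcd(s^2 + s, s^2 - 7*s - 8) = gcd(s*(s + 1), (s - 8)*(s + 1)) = s + 1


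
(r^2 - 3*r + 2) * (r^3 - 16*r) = r^5 - 3*r^4 - 14*r^3 + 48*r^2 - 32*r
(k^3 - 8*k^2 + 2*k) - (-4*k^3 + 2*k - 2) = 5*k^3 - 8*k^2 + 2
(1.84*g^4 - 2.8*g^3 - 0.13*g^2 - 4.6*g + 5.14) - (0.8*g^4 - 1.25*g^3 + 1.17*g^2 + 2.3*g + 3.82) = 1.04*g^4 - 1.55*g^3 - 1.3*g^2 - 6.9*g + 1.32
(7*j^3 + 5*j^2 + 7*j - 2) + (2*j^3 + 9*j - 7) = 9*j^3 + 5*j^2 + 16*j - 9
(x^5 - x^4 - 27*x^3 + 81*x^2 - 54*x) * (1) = x^5 - x^4 - 27*x^3 + 81*x^2 - 54*x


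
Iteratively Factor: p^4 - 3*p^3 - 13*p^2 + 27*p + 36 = (p - 4)*(p^3 + p^2 - 9*p - 9) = (p - 4)*(p - 3)*(p^2 + 4*p + 3) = (p - 4)*(p - 3)*(p + 3)*(p + 1)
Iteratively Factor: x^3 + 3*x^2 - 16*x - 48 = (x - 4)*(x^2 + 7*x + 12) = (x - 4)*(x + 4)*(x + 3)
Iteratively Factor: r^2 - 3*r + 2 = (r - 1)*(r - 2)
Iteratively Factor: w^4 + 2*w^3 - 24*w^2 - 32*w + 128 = (w - 2)*(w^3 + 4*w^2 - 16*w - 64) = (w - 2)*(w + 4)*(w^2 - 16) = (w - 2)*(w + 4)^2*(w - 4)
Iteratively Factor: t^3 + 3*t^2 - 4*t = (t + 4)*(t^2 - t) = t*(t + 4)*(t - 1)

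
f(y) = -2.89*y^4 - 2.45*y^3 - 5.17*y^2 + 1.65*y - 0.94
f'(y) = -11.56*y^3 - 7.35*y^2 - 10.34*y + 1.65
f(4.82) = -1947.31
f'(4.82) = -1513.44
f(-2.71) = -150.49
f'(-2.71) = 205.77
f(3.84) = -837.95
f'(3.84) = -801.00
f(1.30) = -21.17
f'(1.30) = -49.61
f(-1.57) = -24.35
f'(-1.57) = 44.50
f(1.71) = -50.20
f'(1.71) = -95.33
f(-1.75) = -33.64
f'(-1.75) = 59.19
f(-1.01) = -8.36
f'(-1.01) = 16.51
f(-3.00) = -220.36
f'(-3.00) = 278.64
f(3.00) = -342.76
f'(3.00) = -407.64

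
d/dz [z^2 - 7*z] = 2*z - 7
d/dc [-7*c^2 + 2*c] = 2 - 14*c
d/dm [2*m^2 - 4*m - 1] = 4*m - 4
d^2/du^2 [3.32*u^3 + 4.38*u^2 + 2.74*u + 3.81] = 19.92*u + 8.76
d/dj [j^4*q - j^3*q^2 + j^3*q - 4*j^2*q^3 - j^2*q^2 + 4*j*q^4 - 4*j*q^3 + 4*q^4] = q*(4*j^3 - 3*j^2*q + 3*j^2 - 8*j*q^2 - 2*j*q + 4*q^3 - 4*q^2)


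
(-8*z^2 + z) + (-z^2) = -9*z^2 + z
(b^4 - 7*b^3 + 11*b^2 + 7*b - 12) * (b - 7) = b^5 - 14*b^4 + 60*b^3 - 70*b^2 - 61*b + 84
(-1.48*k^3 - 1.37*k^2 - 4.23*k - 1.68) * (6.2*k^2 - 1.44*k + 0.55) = -9.176*k^5 - 6.3628*k^4 - 25.0672*k^3 - 5.0783*k^2 + 0.0926999999999998*k - 0.924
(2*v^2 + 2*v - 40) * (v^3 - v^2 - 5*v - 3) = 2*v^5 - 52*v^3 + 24*v^2 + 194*v + 120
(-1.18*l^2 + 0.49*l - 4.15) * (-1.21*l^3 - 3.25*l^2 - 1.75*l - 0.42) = 1.4278*l^5 + 3.2421*l^4 + 5.494*l^3 + 13.1256*l^2 + 7.0567*l + 1.743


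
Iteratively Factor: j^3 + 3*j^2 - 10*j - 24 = (j - 3)*(j^2 + 6*j + 8) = (j - 3)*(j + 2)*(j + 4)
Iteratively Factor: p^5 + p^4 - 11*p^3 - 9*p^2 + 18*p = (p - 3)*(p^4 + 4*p^3 + p^2 - 6*p) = (p - 3)*(p + 2)*(p^3 + 2*p^2 - 3*p) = p*(p - 3)*(p + 2)*(p^2 + 2*p - 3) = p*(p - 3)*(p - 1)*(p + 2)*(p + 3)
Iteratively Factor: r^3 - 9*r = (r - 3)*(r^2 + 3*r) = r*(r - 3)*(r + 3)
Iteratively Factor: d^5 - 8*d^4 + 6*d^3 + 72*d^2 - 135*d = (d - 3)*(d^4 - 5*d^3 - 9*d^2 + 45*d) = d*(d - 3)*(d^3 - 5*d^2 - 9*d + 45) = d*(d - 5)*(d - 3)*(d^2 - 9) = d*(d - 5)*(d - 3)*(d + 3)*(d - 3)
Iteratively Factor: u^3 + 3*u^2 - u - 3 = (u + 3)*(u^2 - 1) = (u + 1)*(u + 3)*(u - 1)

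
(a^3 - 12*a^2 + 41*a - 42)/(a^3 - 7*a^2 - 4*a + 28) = (a - 3)/(a + 2)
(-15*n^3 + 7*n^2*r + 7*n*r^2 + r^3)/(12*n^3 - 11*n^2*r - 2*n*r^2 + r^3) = (5*n + r)/(-4*n + r)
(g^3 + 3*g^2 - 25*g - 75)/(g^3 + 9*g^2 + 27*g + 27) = (g^2 - 25)/(g^2 + 6*g + 9)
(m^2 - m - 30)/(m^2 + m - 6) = (m^2 - m - 30)/(m^2 + m - 6)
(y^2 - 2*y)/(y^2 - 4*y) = (y - 2)/(y - 4)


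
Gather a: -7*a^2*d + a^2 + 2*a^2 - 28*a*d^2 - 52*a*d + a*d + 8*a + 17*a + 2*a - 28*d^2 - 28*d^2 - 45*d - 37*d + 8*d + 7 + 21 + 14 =a^2*(3 - 7*d) + a*(-28*d^2 - 51*d + 27) - 56*d^2 - 74*d + 42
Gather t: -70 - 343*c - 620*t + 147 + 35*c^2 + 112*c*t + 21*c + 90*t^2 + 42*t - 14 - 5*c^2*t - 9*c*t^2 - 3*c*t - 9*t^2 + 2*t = 35*c^2 - 322*c + t^2*(81 - 9*c) + t*(-5*c^2 + 109*c - 576) + 63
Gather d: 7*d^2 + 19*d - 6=7*d^2 + 19*d - 6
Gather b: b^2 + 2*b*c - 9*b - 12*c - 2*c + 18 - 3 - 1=b^2 + b*(2*c - 9) - 14*c + 14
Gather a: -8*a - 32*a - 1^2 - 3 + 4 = -40*a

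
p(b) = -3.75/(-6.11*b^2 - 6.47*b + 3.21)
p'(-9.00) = 0.00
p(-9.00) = 0.01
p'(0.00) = -2.35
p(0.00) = -1.17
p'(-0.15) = -1.06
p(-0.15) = -0.93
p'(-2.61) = 0.21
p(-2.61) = 0.17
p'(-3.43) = 0.06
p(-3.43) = 0.08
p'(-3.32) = 0.07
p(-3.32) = 0.09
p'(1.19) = -0.46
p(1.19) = 0.29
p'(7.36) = -0.00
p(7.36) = 0.01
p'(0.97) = -0.88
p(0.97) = 0.43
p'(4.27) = -0.01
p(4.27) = 0.03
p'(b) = -3.75*(12.22*b + 6.47)/(-6.11*b^2 - 6.47*b + 3.21)^2 = (-45.825*b - 24.2625)/(6.11*b^2 + 6.47*b - 3.21)^2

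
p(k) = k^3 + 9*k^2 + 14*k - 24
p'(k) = 3*k^2 + 18*k + 14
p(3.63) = 193.24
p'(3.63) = 118.87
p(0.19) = -21.01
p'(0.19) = 17.53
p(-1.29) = -29.23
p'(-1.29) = -4.23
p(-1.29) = -29.23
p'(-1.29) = -4.23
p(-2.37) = -19.94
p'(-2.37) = -11.81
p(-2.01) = -23.90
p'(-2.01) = -10.06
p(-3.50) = -5.62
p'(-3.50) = -12.25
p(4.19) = 266.22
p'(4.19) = 142.09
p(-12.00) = -624.00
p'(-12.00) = 230.00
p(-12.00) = -624.00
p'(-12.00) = 230.00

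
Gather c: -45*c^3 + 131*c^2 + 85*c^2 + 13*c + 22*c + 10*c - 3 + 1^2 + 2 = -45*c^3 + 216*c^2 + 45*c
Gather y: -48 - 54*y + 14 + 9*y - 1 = -45*y - 35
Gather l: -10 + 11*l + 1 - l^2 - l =-l^2 + 10*l - 9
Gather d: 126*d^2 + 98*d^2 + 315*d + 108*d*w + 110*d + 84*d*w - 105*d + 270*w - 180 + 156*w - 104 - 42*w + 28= 224*d^2 + d*(192*w + 320) + 384*w - 256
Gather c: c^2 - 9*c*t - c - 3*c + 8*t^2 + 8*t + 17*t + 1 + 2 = c^2 + c*(-9*t - 4) + 8*t^2 + 25*t + 3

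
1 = 1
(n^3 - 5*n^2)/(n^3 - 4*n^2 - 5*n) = n/(n + 1)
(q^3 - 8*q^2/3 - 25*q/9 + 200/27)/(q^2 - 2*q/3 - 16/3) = (q^2 - 25/9)/(q + 2)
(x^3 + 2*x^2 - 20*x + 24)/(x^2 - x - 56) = (-x^3 - 2*x^2 + 20*x - 24)/(-x^2 + x + 56)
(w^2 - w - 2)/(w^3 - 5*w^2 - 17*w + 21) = (w^2 - w - 2)/(w^3 - 5*w^2 - 17*w + 21)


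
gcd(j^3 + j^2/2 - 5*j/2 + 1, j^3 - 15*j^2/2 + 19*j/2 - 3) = j^2 - 3*j/2 + 1/2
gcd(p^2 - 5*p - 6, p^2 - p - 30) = p - 6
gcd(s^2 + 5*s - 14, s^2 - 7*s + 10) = s - 2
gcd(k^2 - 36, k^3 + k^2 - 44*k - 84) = k + 6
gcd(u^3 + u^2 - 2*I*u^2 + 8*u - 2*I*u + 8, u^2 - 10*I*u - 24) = u - 4*I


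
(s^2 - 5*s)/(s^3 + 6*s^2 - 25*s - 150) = s/(s^2 + 11*s + 30)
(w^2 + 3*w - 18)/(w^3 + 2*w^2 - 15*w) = (w + 6)/(w*(w + 5))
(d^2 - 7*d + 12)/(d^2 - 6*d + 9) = (d - 4)/(d - 3)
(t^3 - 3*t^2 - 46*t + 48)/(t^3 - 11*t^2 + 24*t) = (t^2 + 5*t - 6)/(t*(t - 3))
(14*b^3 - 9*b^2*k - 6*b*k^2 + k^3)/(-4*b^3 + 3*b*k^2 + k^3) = (-7*b + k)/(2*b + k)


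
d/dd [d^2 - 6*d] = 2*d - 6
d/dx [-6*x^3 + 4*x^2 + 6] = 2*x*(4 - 9*x)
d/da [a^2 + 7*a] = 2*a + 7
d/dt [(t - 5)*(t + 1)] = 2*t - 4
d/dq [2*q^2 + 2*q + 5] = 4*q + 2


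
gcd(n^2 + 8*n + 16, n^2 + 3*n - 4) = n + 4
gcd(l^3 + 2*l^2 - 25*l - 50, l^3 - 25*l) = l^2 - 25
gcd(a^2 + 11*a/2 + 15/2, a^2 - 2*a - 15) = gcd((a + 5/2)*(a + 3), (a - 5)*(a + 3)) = a + 3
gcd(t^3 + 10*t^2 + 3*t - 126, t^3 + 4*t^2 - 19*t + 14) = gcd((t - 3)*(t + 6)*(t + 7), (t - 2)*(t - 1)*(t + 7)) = t + 7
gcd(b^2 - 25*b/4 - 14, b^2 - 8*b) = b - 8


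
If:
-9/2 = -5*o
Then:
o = 9/10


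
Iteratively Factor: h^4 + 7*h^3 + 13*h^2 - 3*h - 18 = (h + 3)*(h^3 + 4*h^2 + h - 6) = (h + 2)*(h + 3)*(h^2 + 2*h - 3) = (h - 1)*(h + 2)*(h + 3)*(h + 3)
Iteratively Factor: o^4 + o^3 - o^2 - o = (o)*(o^3 + o^2 - o - 1) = o*(o - 1)*(o^2 + 2*o + 1) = o*(o - 1)*(o + 1)*(o + 1)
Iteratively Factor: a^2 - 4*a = (a - 4)*(a)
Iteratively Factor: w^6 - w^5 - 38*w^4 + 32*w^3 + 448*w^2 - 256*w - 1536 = (w + 4)*(w^5 - 5*w^4 - 18*w^3 + 104*w^2 + 32*w - 384) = (w - 4)*(w + 4)*(w^4 - w^3 - 22*w^2 + 16*w + 96) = (w - 4)*(w - 3)*(w + 4)*(w^3 + 2*w^2 - 16*w - 32) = (w - 4)*(w - 3)*(w + 4)^2*(w^2 - 2*w - 8) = (w - 4)*(w - 3)*(w + 2)*(w + 4)^2*(w - 4)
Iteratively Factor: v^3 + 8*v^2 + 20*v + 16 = (v + 2)*(v^2 + 6*v + 8) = (v + 2)^2*(v + 4)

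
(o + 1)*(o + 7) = o^2 + 8*o + 7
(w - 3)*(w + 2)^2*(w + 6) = w^4 + 7*w^3 - 2*w^2 - 60*w - 72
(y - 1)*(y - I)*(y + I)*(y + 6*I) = y^4 - y^3 + 6*I*y^3 + y^2 - 6*I*y^2 - y + 6*I*y - 6*I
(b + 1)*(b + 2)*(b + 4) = b^3 + 7*b^2 + 14*b + 8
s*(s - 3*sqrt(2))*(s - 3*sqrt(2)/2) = s^3 - 9*sqrt(2)*s^2/2 + 9*s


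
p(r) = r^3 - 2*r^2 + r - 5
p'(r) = 3*r^2 - 4*r + 1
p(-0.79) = -7.53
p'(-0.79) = 6.03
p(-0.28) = -5.46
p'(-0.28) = 2.36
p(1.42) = -4.75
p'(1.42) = 1.37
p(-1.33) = -12.22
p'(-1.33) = 11.63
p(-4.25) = -122.14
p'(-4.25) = 72.19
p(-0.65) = -6.77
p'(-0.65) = 4.87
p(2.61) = 1.77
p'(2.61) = 11.00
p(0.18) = -4.88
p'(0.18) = 0.38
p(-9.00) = -905.00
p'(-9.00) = 280.00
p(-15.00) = -3845.00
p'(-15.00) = 736.00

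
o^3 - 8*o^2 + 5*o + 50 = (o - 5)^2*(o + 2)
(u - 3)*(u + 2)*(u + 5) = u^3 + 4*u^2 - 11*u - 30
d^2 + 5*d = d*(d + 5)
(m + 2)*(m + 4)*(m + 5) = m^3 + 11*m^2 + 38*m + 40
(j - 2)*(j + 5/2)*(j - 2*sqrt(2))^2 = j^4 - 4*sqrt(2)*j^3 + j^3/2 - 2*sqrt(2)*j^2 + 3*j^2 + 4*j + 20*sqrt(2)*j - 40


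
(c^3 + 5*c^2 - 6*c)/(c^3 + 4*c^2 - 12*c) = (c - 1)/(c - 2)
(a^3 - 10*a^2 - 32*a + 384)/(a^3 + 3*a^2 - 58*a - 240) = (a - 8)/(a + 5)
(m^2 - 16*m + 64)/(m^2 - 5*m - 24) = (m - 8)/(m + 3)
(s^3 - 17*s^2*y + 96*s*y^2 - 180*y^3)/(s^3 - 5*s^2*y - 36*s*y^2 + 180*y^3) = (s - 6*y)/(s + 6*y)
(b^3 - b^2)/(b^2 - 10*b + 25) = b^2*(b - 1)/(b^2 - 10*b + 25)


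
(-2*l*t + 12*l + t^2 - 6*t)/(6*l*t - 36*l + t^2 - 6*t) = (-2*l + t)/(6*l + t)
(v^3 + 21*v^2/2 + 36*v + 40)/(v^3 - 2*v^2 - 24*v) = (v^2 + 13*v/2 + 10)/(v*(v - 6))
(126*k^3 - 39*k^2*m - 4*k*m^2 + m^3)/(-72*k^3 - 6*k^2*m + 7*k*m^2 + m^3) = (-7*k + m)/(4*k + m)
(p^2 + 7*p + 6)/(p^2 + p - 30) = (p + 1)/(p - 5)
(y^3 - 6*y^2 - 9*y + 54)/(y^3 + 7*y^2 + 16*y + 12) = (y^2 - 9*y + 18)/(y^2 + 4*y + 4)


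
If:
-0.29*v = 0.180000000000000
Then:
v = -0.62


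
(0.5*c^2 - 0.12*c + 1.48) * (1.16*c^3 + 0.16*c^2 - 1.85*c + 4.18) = 0.58*c^5 - 0.0592*c^4 + 0.7726*c^3 + 2.5488*c^2 - 3.2396*c + 6.1864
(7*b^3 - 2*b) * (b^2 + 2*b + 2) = 7*b^5 + 14*b^4 + 12*b^3 - 4*b^2 - 4*b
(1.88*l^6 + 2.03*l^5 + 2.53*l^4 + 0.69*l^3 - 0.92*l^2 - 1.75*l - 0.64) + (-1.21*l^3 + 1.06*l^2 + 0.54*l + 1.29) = 1.88*l^6 + 2.03*l^5 + 2.53*l^4 - 0.52*l^3 + 0.14*l^2 - 1.21*l + 0.65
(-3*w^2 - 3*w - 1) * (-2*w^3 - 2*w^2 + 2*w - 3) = 6*w^5 + 12*w^4 + 2*w^3 + 5*w^2 + 7*w + 3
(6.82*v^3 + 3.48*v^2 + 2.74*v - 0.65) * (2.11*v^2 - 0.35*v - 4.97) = 14.3902*v^5 + 4.9558*v^4 - 29.332*v^3 - 19.6261*v^2 - 13.3903*v + 3.2305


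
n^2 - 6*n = n*(n - 6)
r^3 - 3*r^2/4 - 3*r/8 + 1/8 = (r - 1)*(r - 1/4)*(r + 1/2)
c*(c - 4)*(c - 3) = c^3 - 7*c^2 + 12*c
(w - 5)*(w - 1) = w^2 - 6*w + 5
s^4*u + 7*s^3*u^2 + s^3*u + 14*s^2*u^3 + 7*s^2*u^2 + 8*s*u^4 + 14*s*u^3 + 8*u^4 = (s + u)*(s + 2*u)*(s + 4*u)*(s*u + u)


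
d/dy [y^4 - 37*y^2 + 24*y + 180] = 4*y^3 - 74*y + 24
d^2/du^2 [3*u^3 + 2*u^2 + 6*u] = 18*u + 4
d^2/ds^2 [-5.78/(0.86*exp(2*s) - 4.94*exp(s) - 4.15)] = (5.78*(1.72*exp(s) - 4.94)*(3.44*exp(s) - 9.88)*exp(s) + (19.8832*exp(s) - 28.5532)*(-0.86*exp(2*s) + 4.94*exp(s) + 4.15))*exp(s)/(-0.86*exp(2*s) + 4.94*exp(s) + 4.15)^3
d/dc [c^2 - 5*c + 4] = 2*c - 5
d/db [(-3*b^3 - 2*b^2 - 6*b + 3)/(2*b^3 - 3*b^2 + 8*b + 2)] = (13*b^4 - 24*b^3 - 70*b^2 + 10*b - 36)/(4*b^6 - 12*b^5 + 41*b^4 - 40*b^3 + 52*b^2 + 32*b + 4)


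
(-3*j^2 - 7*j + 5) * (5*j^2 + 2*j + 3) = -15*j^4 - 41*j^3 + 2*j^2 - 11*j + 15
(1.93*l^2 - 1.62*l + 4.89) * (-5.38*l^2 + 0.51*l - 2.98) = -10.3834*l^4 + 9.6999*l^3 - 32.8858*l^2 + 7.3215*l - 14.5722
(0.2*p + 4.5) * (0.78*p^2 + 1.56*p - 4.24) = 0.156*p^3 + 3.822*p^2 + 6.172*p - 19.08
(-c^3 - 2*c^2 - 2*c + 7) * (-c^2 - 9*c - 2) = c^5 + 11*c^4 + 22*c^3 + 15*c^2 - 59*c - 14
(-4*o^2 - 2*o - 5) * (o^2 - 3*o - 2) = -4*o^4 + 10*o^3 + 9*o^2 + 19*o + 10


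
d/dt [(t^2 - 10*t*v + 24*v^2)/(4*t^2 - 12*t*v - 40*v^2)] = v*(7*t^2 - 68*t*v + 172*v^2)/(4*(t^4 - 6*t^3*v - 11*t^2*v^2 + 60*t*v^3 + 100*v^4))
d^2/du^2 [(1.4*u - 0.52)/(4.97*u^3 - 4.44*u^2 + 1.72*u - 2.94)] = (207.48756*u^5 - 339.494736*u^4 + 214.858336*u^3 + 157.3008*u^2 - 131.41224*u + 24.658048)/(122.763473*u^9 - 329.015988*u^8 + 421.38642*u^7 - 533.119698*u^6 + 535.090272*u^5 - 364.073616*u^4 + 268.677676*u^3 - 141.22584*u^2 + 44.600976*u - 25.412184)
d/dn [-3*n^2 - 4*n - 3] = -6*n - 4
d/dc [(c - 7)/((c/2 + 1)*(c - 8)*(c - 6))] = 2*(-2*c^3 + 33*c^2 - 168*c + 236)/(c^6 - 24*c^5 + 184*c^4 - 288*c^3 - 1904*c^2 + 3840*c + 9216)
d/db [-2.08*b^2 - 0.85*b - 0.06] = -4.16*b - 0.85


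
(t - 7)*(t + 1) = t^2 - 6*t - 7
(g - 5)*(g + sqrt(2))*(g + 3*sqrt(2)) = g^3 - 5*g^2 + 4*sqrt(2)*g^2 - 20*sqrt(2)*g + 6*g - 30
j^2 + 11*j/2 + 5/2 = (j + 1/2)*(j + 5)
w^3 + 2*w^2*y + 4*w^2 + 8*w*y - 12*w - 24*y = (w - 2)*(w + 6)*(w + 2*y)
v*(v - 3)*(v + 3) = v^3 - 9*v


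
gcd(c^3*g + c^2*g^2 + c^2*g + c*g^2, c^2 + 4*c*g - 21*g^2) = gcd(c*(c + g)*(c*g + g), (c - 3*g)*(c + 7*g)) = 1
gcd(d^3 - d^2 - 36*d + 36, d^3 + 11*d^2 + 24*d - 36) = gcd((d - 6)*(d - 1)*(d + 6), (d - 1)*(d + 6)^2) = d^2 + 5*d - 6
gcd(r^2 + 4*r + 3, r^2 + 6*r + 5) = r + 1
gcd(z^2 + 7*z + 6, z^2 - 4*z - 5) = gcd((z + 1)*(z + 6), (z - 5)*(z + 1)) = z + 1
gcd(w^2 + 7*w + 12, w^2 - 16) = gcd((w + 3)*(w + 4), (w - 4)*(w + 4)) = w + 4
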